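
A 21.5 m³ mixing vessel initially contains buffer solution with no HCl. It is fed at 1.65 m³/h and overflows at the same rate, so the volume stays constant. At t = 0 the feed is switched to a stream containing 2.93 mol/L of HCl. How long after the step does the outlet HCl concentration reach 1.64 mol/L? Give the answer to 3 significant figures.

Transient balance on the dissolved component: V dC/dt = Q(C_in − C), so τ = V/Q = 13.030 h.
C(t) = C_in + (C₀ − C_in) e^(−t/τ). Set C = 1.64 and solve for t:
e^(−t/τ) = (C − C_in)/(C₀ − C_in) = (1.64 − 2.93)/(0 − 2.93) = 0.44027
t = −τ ln(…) = 13.030 × 0.82036 = 10.690 h.

10.7 h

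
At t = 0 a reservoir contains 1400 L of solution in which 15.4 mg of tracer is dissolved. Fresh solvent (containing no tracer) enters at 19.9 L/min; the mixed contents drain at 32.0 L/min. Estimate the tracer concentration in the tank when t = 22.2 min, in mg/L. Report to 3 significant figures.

0.00775 mg/L

Let m(t) be the amount of tracer. Volume: V(t) = V₀ + (Q_in − Q_out) t = 1400 − 12.100 t; V(22.2) = 1131.4 L.
Species balance (pure solvent in): dm/dt = −Q_out · m/V(t).
dm/m = −Q_out dt/(V₀ − 12.100 t); integrating gives ln(m/m₀) = −(Q_out/(Q_in−Q_out)) ln(V/V₀).
m = m₀ (V₀/V)^(Q_out/(Q_in−Q_out)) = 15.4 × (1400/1131.4)^(-2.6446) = 8.7668 mg.
C = m/V = 8.7668/1131.4 = 0.0077488 mg/L.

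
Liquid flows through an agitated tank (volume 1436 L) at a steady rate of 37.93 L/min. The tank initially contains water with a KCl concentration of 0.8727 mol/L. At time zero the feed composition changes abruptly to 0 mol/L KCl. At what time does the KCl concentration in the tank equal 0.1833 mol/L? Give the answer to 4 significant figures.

Species balance: V dC/dt = Q(C_in − C) ⇒ τ = V/Q = 37.8592 min.
C(t) = C_in + (C₀ − C_in) e^(−t/τ). Set C = 0.1833 and solve for t:
e^(−t/τ) = (C − C_in)/(C₀ − C_in) = (0.1833 − 0)/(0.8727 − 0) = 0.210038
t = −τ ln(…) = 37.8592 × 1.56047 = 59.0781 min.

59.08 min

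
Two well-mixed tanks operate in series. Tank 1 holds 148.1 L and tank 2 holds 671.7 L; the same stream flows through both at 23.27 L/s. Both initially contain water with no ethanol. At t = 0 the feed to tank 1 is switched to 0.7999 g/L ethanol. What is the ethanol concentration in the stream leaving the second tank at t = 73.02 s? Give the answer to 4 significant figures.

0.7181 g/L

Each tank obeys Vᵢ dCᵢ/dt = Q(Cᵢ₋₁ − Cᵢ), so τᵢ = Vᵢ/Q.
τ₁ = 148.1/23.27 = 6.36442 s; τ₂ = 671.7/23.27 = 28.8655 s.
Solving the cascade with C₁(0)=C₂(0)=0 gives C₂(t) = C_in[1 − (τ₁ e^(−t/τ₁) − τ₂ e^(−t/τ₂))/(τ₁ − τ₂)].
At t = 73.02: e^(−t/τ₁) = 1.04056e-05, e^(−t/τ₂) = 0.0796858.
C₂ = 0.7999·[1 − (6.36442·1.04056e-05 − 28.8655·0.0796858)/(-22.5011)] = 0.7999·0.897778 = 0.718133 g/L.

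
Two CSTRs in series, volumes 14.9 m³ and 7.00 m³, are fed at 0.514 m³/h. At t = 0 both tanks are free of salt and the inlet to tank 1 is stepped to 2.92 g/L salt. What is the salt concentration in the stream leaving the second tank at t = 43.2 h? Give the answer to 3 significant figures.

Each tank obeys Vᵢ dCᵢ/dt = Q(Cᵢ₋₁ − Cᵢ), so τᵢ = Vᵢ/Q.
τ₁ = 14.9/0.514 = 28.988 h; τ₂ = 7.00/0.514 = 13.619 h.
Solving the cascade with C₁(0)=C₂(0)=0 gives C₂(t) = C_in[1 − (τ₁ e^(−t/τ₁) − τ₂ e^(−t/τ₂))/(τ₁ − τ₂)].
At t = 43.2: e^(−t/τ₁) = 0.22532, e^(−t/τ₂) = 0.041915.
C₂ = 2.92·[1 − (28.988·0.22532 − 13.619·0.041915)/(15.370)] = 2.92·0.61218 = 1.7876 g/L.

1.79 g/L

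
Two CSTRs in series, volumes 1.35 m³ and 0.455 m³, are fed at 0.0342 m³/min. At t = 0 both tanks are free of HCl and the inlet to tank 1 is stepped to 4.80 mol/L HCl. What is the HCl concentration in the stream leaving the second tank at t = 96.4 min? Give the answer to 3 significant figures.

4.17 mol/L

Species balance on tank i: dCᵢ/dt = (Cᵢ₋₁ − Cᵢ)/τᵢ with τᵢ = Vᵢ/Q.
τ₁ = 1.35/0.0342 = 39.474 min; τ₂ = 0.455/0.0342 = 13.304 min.
Tank 1: C₁ = C_in(1 − e^(−t/τ₁)). Tank 2 (τ₁ ≠ τ₂): C₂ = C_in[1 − (τ₁ e^(−t/τ₁) − τ₂ e^(−t/τ₂))/(τ₁ − τ₂)].
At t = 96.4: e^(−t/τ₁) = 0.086975, e^(−t/τ₂) = 0.00071310.
C₂ = 4.80·[1 − (39.474·0.086975 − 13.304·0.00071310)/(26.170)] = 4.80·0.86917 = 4.1720 mol/L.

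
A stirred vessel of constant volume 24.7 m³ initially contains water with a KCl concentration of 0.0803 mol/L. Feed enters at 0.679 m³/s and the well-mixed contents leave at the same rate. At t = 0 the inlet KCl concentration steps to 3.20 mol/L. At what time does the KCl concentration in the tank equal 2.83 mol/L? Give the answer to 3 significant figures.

Species balance: V dC/dt = Q(C_in − C) ⇒ τ = V/Q = 36.377 s.
C(t) = C_in + (C₀ − C_in) e^(−t/τ). Set C = 2.83 and solve for t:
e^(−t/τ) = (C − C_in)/(C₀ − C_in) = (2.83 − 3.20)/(0.0803 − 3.20) = 0.11860
t = −τ ln(…) = 36.377 × 2.1320 = 77.555 s.

77.6 s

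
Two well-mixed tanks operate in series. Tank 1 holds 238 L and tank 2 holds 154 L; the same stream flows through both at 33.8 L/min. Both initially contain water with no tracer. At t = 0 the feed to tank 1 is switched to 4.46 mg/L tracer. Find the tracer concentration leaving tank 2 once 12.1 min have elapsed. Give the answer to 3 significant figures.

Each tank obeys Vᵢ dCᵢ/dt = Q(Cᵢ₋₁ − Cᵢ), so τᵢ = Vᵢ/Q.
τ₁ = 238/33.8 = 7.0414 min; τ₂ = 154/33.8 = 4.5562 min.
Tank 1: C₁ = C_in(1 − e^(−t/τ₁)). Tank 2 (τ₁ ≠ τ₂): C₂ = C_in[1 − (τ₁ e^(−t/τ₁) − τ₂ e^(−t/τ₂))/(τ₁ − τ₂)].
At t = 12.1: e^(−t/τ₁) = 0.17935, e^(−t/τ₂) = 0.070249.
C₂ = 4.46·[1 − (7.0414·0.17935 − 4.5562·0.070249)/(2.4852)] = 4.46·0.62062 = 2.7680 mg/L.

2.77 mg/L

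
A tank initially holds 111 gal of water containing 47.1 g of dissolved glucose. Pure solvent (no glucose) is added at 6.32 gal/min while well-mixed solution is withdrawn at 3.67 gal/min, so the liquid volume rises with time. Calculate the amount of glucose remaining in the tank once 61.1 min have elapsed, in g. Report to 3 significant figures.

Let m(t) be the amount of glucose. Volume: V(t) = V₀ + (Q_in − Q_out) t = 111 + 2.6500 t; V(61.1) = 272.92 gal.
Species balance (pure solvent in): dm/dt = −Q_out · m/V(t).
dm/m = −Q_out dt/(V₀ + 2.6500 t); integrating gives ln(m/m₀) = −(Q_out/(Q_in−Q_out)) ln(V/V₀).
m = m₀ (V₀/V)^(Q_out/(Q_in−Q_out)) = 47.1 × (111/272.92)^(1.3849) = 13.550 g.

13.5 g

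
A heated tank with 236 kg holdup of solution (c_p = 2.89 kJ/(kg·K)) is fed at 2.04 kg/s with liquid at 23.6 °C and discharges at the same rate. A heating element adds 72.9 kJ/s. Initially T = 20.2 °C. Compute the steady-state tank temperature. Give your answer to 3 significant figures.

36.0 °C

First-law balance (no shaft work): M c_p dT/dt = ṁ c_p (T_in − T) + 72.9.
At steady state dT/dt = 0 ⇒ T_ss = T_in + Q̇/(ṁ c_p) = 23.6 + 72.9/(2.04·2.89) = 35.965 °C.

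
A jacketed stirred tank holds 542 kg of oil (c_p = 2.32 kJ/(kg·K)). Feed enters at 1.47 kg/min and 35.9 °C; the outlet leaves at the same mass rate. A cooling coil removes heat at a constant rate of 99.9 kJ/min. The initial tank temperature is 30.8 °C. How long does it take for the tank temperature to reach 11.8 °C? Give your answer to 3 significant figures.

567 min

First-law balance (no shaft work): M c_p dT/dt = ṁ c_p (T_in − T) − 99.9.
τ = M/ṁ = 368.71 min; T_ss = T_in − Q̇/(ṁ c_p) = 6.6072 °C.
T(t) = T_ss + (T₀ − T_ss) e^(−t/τ). Set T = 11.8:
e^(−t/τ) = (11.8 − 6.6072)/(30.8 − 6.6072) = 0.21464
t = −368.71 · ln(0.21464) = 567.36 min.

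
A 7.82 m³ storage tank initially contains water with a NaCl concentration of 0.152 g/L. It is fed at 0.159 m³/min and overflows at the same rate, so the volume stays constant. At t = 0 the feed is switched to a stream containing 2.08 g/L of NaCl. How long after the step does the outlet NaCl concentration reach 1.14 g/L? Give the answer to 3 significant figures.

35.3 min

Unsteady species balance (constant V, well mixed): V dC/dt = Q(C_in − C), so τ = V/Q = 49.182 min.
C(t) = C_in + (C₀ − C_in) e^(−t/τ). Set C = 1.14 and solve for t:
e^(−t/τ) = (C − C_in)/(C₀ − C_in) = (1.14 − 2.08)/(0.152 − 2.08) = 0.48755
t = −τ ln(…) = 49.182 × 0.71836 = 35.331 min.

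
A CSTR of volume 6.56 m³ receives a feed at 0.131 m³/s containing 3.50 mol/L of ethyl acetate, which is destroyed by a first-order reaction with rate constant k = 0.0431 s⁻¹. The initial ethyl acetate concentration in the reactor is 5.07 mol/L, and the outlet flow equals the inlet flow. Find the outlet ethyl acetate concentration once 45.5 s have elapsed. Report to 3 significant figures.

V dC/dt = Q(C_in − C) − k V C.
dC/dt = (Q/V) C_in − (Q/V + k) C; effective rate a = Q/V + k = 0.019970 + 0.0431 = 0.063070 s⁻¹.
C_ss = Q C_in/(Q + kV) = 1.1082 mol/L; C(t) = C_ss + (C₀ − C_ss) e^(−a t).
C(45.5) = 1.1082 + (3.9618)·e^(−0.063070·45.5) = 1.1082 + (3.9618)·0.056718 = 1.3329 mol/L.

1.33 mol/L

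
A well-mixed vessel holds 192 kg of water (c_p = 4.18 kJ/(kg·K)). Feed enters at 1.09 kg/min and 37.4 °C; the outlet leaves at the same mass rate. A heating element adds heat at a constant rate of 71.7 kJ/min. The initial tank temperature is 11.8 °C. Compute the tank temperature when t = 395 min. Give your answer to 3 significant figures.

M c_p dT/dt = ṁ c_p (T_in − T) + Q̇.
τ = M/ṁ = 176.15 min; T_ss = T_in + Q̇/(ṁ c_p) = 37.4 + 71.7/(1.09·4.18) = 53.137 °C.
This is linear first-order; T(t) = T_ss + (T₀ − T_ss) e^(−t/τ).
T(395) = 53.137 + (-41.337)·e^(−395/176.15) = 53.137 + (-41.337)·0.10620 = 48.747 °C.

48.7 °C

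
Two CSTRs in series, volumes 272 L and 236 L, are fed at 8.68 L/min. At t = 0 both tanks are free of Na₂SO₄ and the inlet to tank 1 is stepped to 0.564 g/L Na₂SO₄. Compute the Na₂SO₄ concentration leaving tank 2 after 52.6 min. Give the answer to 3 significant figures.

0.303 g/L

Species balance on tank i: dCᵢ/dt = (Cᵢ₋₁ − Cᵢ)/τᵢ with τᵢ = Vᵢ/Q.
τ₁ = 272/8.68 = 31.336 min; τ₂ = 236/8.68 = 27.189 min.
Solving the cascade with C₁(0)=C₂(0)=0 gives C₂(t) = C_in[1 − (τ₁ e^(−t/τ₁) − τ₂ e^(−t/τ₂))/(τ₁ − τ₂)].
At t = 52.6: e^(−t/τ₁) = 0.18664, e^(−t/τ₂) = 0.14448.
C₂ = 0.564·[1 − (31.336·0.18664 − 27.189·0.14448)/(4.1475)] = 0.564·0.53696 = 0.30285 g/L.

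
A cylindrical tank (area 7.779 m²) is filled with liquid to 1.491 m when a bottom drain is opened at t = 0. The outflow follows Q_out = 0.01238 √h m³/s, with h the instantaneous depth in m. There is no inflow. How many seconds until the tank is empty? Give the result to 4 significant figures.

1535 s

A dh/dt = −Q_out = −0.01238 √h.
This is separable: 2 d(√h)/dt = −0.01238/A, so √h = √h₀ − (0.01238/(2A)) t.
Set h = 0: 2√h₀ = (0.01238/A) t_empty ⇒ t_empty = 2A√h₀/0.01238.
t_empty = 2·7.779·√1.491/0.01238 = 15.5580·1.22107/0.01238 = 1534.52 s.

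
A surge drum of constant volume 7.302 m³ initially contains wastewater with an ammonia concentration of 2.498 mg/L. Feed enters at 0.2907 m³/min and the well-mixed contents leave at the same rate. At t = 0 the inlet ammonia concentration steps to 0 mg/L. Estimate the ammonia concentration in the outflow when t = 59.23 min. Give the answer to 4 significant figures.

0.2363 mg/L

Unsteady species balance (constant V, well mixed): V dC/dt = Q(C_in − C).
So dC/dt = (C_in − C)/τ with τ = V/Q = 7.302/0.2907 = 25.1187 min.
Solution: C(t) = C_in + (C₀ − C_in) e^(−t/τ).
C(59.23) = 0 + (2.498 − 0)·e^(−59.23/25.1187) = 0 + (2.49800)·0.0946087 = 0.236332 mg/L.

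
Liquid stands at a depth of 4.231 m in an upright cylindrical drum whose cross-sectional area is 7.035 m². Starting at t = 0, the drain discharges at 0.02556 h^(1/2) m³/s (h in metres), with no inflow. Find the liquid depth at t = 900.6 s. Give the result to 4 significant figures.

0.1771 m

With no inflow, A dh/dt = −0.02556 √h.
∫ h^(−1/2) dh = −(0.02556/A) ∫ dt, giving 2√h = 2√h₀ − (0.02556/A) t.
√h = √4.231 − 0.02556·900.6/(2·7.035) = 2.05694 − 1.63606 = 0.420881.
h = 0.420881² = 0.177141 m.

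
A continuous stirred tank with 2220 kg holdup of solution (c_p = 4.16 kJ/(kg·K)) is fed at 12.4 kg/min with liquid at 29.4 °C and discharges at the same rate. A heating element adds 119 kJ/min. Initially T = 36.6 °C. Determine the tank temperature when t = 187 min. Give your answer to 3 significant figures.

33.4 °C

First-law balance (no shaft work): M c_p dT/dt = ṁ c_p (T_in − T) + 119.
Rearrange: dT/dt = (T_ss − T)/τ with τ = M/ṁ = 179.03 min and T_ss = T_in + Q̇/(ṁ c_p) = 31.707 °C.
Solution: T(t) = T_ss + (T₀ − T_ss) e^(−t/τ).
T(187) = 31.707 + (4.8931)·e^(−187/179.03) = 31.707 + (4.8931)·0.35187 = 33.429 °C.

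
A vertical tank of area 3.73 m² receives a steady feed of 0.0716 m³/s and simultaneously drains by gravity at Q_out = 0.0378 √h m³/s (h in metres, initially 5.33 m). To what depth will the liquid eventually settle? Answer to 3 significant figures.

Unsteady balance on liquid volume: A dh/dt = Q_in − 0.0378 √h. At steady state dh/dt = 0:
Q_in = 0.0378 √h_ss ⇒ √h_ss = 0.0716/0.0378 = 1.8942.
h_ss = 1.8942² = 3.5879 m. (Since h₀ = 5.33 m > h_ss, the level will fall toward this value.)

3.59 m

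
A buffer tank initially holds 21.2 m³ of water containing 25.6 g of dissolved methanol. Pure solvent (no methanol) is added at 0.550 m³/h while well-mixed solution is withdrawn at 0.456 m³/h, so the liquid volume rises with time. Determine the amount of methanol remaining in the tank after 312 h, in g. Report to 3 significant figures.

0.379 g

Let m(t) be the amount of methanol. Volume: V(t) = V₀ + (Q_in − Q_out) t = 21.2 + 0.094000 t; V(312) = 50.528 m³.
No methanol enters, so dm/dt = −Q_out · (m/V).
Separate: dm/m = −Q_out dt/V(t) ⇒ ln(m/m₀) = −(Q_out/(Q_in−Q_out)) ln(V/V₀).
m = m₀ (V₀/V)^(Q_out/(Q_in−Q_out)) = 25.6 × (21.2/50.528)^(4.8511) = 0.37882 g.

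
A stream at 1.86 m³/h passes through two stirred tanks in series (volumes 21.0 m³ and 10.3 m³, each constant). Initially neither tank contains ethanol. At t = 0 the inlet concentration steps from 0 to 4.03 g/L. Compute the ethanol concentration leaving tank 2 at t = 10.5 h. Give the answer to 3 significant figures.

1.49 g/L

Time constants: τᵢ = Vᵢ/Q for each well-mixed tank.
τ₁ = 21.0/1.86 = 11.290 h; τ₂ = 10.3/1.86 = 5.5376 h.
Tank 1: C₁ = C_in(1 − e^(−t/τ₁)). Tank 2 (τ₁ ≠ τ₂): C₂ = C_in[1 − (τ₁ e^(−t/τ₁) − τ₂ e^(−t/τ₂))/(τ₁ − τ₂)].
At t = 10.5: e^(−t/τ₁) = 0.39455, e^(−t/τ₂) = 0.15015.
C₂ = 4.03·[1 − (11.290·0.39455 − 5.5376·0.15015)/(5.7527)] = 4.03·0.37018 = 1.4918 g/L.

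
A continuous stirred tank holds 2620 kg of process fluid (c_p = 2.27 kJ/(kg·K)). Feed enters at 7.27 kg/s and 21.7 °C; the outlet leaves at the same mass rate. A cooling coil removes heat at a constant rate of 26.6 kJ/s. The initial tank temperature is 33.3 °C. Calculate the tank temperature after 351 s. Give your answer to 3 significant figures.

M c_p dT/dt = ṁ c_p (T_in − T) − Q̇.
τ = M/ṁ = 360.39 s; T_ss = T_in − Q̇/(ṁ c_p) = 21.7 − 26.6/(7.27·2.27) = 20.088 °C.
This is linear first-order; T(t) = T_ss + (T₀ − T_ss) e^(−t/τ).
T(351) = 20.088 + (13.212)·e^(−351/360.39) = 20.088 + (13.212)·0.37759 = 25.077 °C.

25.1 °C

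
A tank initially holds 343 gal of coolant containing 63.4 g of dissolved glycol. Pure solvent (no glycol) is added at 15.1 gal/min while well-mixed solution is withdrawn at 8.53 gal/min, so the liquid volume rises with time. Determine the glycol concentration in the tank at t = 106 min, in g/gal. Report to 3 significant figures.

Total volume: dV/dt = Q_in − Q_out = 6.5700 gal/min, so V(t) = 343 + 6.5700 t and V(106) = 1039.4 gal.
Species balance (pure solvent in): dm/dt = −Q_out · m/V(t).
dm/m = −Q_out dt/(V₀ + 6.5700 t); integrating gives ln(m/m₀) = −(Q_out/(Q_in−Q_out)) ln(V/V₀).
m = m₀ (V₀/V)^(Q_out/(Q_in−Q_out)) = 63.4 × (343/1039.4)^(1.2983) = 15.030 g.
C = m/V = 15.030/1039.4 = 0.014460 g/gal.

0.0145 g/gal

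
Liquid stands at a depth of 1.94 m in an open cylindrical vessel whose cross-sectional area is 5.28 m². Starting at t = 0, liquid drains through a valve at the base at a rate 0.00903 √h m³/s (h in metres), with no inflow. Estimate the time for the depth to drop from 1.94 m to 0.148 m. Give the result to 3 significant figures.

1180 s

A dh/dt = −Q_out = −0.00903 √h.
∫ h^(−1/2) dh = −(0.00903/A) ∫ dt, giving 2√h = 2√h₀ − (0.00903/A) t.
t = 2A(√h₀ − √h)/0.00903 = 2·5.28·(√1.94 − √0.148)/0.00903
  = 10.560 × (1.3928 − 0.38471) / 0.00903 = 1178.9 s.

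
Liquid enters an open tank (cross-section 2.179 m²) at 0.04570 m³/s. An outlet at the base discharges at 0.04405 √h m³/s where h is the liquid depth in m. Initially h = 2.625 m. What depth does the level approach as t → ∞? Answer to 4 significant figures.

A dh/dt = Q_in − 0.04405 √h. Steady state requires inflow = outflow:
Q_in = 0.04405 √h_ss ⇒ √h_ss = 0.04570/0.04405 = 1.03746.
h_ss = 1.03746² = 1.07632 m. (Since h₀ = 2.625 m > h_ss, the level will fall toward this value.)

1.076 m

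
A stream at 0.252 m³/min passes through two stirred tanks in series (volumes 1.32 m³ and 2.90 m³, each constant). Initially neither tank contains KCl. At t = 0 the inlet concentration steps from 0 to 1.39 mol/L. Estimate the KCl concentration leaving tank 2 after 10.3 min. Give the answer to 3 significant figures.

Each tank obeys Vᵢ dCᵢ/dt = Q(Cᵢ₋₁ − Cᵢ), so τᵢ = Vᵢ/Q.
τ₁ = 1.32/0.252 = 5.2381 min; τ₂ = 2.90/0.252 = 11.508 min.
Tank 1: C₁ = C_in(1 − e^(−t/τ₁)). Tank 2 (τ₁ ≠ τ₂): C₂ = C_in[1 − (τ₁ e^(−t/τ₁) − τ₂ e^(−t/τ₂))/(τ₁ − τ₂)].
At t = 10.3: e^(−t/τ₁) = 0.13996, e^(−t/τ₂) = 0.40859.
C₂ = 1.39·[1 − (5.2381·0.13996 − 11.508·0.40859)/(-6.2698)] = 1.39·0.36698 = 0.51011 mol/L.

0.510 mol/L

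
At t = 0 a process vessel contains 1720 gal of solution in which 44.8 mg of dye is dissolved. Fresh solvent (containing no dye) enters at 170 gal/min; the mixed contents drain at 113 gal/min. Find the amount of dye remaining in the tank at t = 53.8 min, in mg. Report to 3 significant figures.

5.89 mg

Let m(t) be the amount of dye. Volume: V(t) = V₀ + (Q_in − Q_out) t = 1720 + 57.000 t; V(53.8) = 4786.6 gal.
No dye enters, so dm/dt = −Q_out · (m/V).
Separate: dm/m = −Q_out dt/V(t) ⇒ ln(m/m₀) = −(Q_out/(Q_in−Q_out)) ln(V/V₀).
m = m₀ (V₀/V)^(Q_out/(Q_in−Q_out)) = 44.8 × (1720/4786.6)^(1.9825) = 5.8895 mg.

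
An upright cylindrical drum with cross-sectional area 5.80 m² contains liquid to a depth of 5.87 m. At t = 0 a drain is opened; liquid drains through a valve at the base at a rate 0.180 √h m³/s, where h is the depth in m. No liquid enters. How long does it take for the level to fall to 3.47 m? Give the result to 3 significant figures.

36.1 s

Mass balance (ρ constant): A dh/dt = −0.180 √h.
Separate and integrate: 2(√h − √h₀) = −(0.180/A) t.
t = 2A(√h₀ − √h)/0.180 = 2·5.80·(√5.87 − √3.47)/0.180
  = 11.600 × (2.4228 − 1.8628) / 0.180 = 36.090 s.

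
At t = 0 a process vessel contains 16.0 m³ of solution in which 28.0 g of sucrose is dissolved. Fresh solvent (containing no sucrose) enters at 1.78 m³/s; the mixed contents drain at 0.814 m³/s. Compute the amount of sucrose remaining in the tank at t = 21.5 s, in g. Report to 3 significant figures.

Let m(t) be the amount of sucrose. Volume: V(t) = V₀ + (Q_in − Q_out) t = 16.0 + 0.96600 t; V(21.5) = 36.769 m³.
Species balance (pure solvent in): dm/dt = −Q_out · m/V(t).
dm/m = −Q_out dt/(V₀ + 0.96600 t); integrating gives ln(m/m₀) = −(Q_out/(Q_in−Q_out)) ln(V/V₀).
m = m₀ (V₀/V)^(Q_out/(Q_in−Q_out)) = 28.0 × (16.0/36.769)^(0.84265) = 13.889 g.

13.9 g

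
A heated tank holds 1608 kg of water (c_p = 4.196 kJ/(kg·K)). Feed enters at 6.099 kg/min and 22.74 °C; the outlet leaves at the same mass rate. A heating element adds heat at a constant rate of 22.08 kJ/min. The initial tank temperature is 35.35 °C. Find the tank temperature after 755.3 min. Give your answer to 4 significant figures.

Heat balance on the well-mixed liquid: M c_p dT/dt = ṁ c_p (T_in − T) + 22.08.
τ = M/ṁ = 263.650 min; T_ss = T_in + Q̇/(ṁ c_p) = 22.74 + 22.08/(6.099·4.196) = 23.6028 °C.
This is linear first-order; T(t) = T_ss + (T₀ − T_ss) e^(−t/τ).
T(755.3) = 23.6028 + (11.7472)·e^(−755.3/263.650) = 23.6028 + (11.7472)·0.0569954 = 24.2723 °C.

24.27 °C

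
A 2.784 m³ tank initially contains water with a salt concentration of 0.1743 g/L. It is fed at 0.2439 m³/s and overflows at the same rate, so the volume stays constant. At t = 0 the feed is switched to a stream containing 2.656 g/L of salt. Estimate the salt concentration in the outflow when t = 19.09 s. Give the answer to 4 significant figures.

2.190 g/L

Unsteady species balance (constant V, well mixed): V dC/dt = Q(C_in − C).
Rewrite as dC/dt + C/τ = C_in/τ, τ = V/Q = 11.4145 s.
Solution: C(t) = C_in + (C₀ − C_in) e^(−t/τ).
C(19.09) = 2.656 + (0.1743 − 2.656)·e^(−19.09/11.4145) = 2.656 + (-2.48170)·0.187790 = 2.18996 g/L.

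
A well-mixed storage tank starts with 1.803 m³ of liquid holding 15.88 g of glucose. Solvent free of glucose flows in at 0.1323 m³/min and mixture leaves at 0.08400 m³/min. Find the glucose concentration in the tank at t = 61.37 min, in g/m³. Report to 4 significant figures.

Total volume: dV/dt = Q_in − Q_out = 0.0483000 m³/min, so V(t) = 1.803 + 0.0483000 t and V(61.37) = 4.76717 m³.
No glucose enters, so dm/dt = −Q_out · (m/V).
dm/m = −Q_out dt/(V₀ + 0.0483000 t); integrating gives ln(m/m₀) = −(Q_out/(Q_in−Q_out)) ln(V/V₀).
m = m₀ (V₀/V)^(Q_out/(Q_in−Q_out)) = 15.88 × (1.803/4.76717)^(1.73913) = 2.92736 g.
C = m/V = 2.92736/4.76717 = 0.614067 g/m³.

0.6141 g/m³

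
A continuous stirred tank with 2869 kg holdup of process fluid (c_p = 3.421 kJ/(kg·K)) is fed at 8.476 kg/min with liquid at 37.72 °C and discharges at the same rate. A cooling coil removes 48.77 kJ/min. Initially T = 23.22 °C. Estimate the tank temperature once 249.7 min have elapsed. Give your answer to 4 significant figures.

29.91 °C

M c_p dT/dt = ṁ c_p (T_in − T) − Q̇.
τ = M/ṁ = 338.485 min; T_ss = T_in − Q̇/(ṁ c_p) = 37.72 − 48.77/(8.476·3.421) = 36.0381 °C.
Integrating: T(t) = T_ss + (T₀ − T_ss) e^(−t/τ).
T(249.7) = 36.0381 + (-12.8181)·e^(−249.7/338.485) = 36.0381 + (-12.8181)·0.478213 = 29.9083 °C.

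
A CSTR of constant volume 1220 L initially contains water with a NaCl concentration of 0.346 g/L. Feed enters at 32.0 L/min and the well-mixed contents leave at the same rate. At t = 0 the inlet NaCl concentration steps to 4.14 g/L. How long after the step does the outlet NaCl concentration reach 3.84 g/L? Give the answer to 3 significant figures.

96.7 min

Transient balance on the dissolved component: V dC/dt = Q(C_in − C), so τ = V/Q = 38.125 min.
C(t) = C_in + (C₀ − C_in) e^(−t/τ). Set C = 3.84 and solve for t:
e^(−t/τ) = (C − C_in)/(C₀ − C_in) = (3.84 − 4.14)/(0.346 − 4.14) = 0.079072
t = −τ ln(…) = 38.125 × 2.5374 = 96.738 min.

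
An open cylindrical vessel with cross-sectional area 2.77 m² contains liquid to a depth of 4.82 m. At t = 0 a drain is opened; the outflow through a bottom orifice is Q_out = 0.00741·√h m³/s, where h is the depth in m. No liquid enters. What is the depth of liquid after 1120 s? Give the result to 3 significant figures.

With no inflow, A dh/dt = −0.00741 √h.
Separate and integrate: 2(√h − √h₀) = −(0.00741/A) t.
√h = √4.82 − 0.00741·1120/(2·2.77) = 2.1954 − 1.4981 = 0.69740.
h = 0.69740² = 0.48637 m.

0.486 m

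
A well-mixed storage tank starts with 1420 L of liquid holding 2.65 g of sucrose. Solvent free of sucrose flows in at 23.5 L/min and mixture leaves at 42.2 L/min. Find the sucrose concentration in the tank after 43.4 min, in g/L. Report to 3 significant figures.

Let m(t) be the amount of sucrose. Volume: V(t) = V₀ + (Q_in − Q_out) t = 1420 − 18.700 t; V(43.4) = 608.42 L.
Solute balance: dm/dt = 0 − Q_out C = −Q_out m/V(t).
Separate: dm/m = −Q_out dt/V(t) ⇒ ln(m/m₀) = −(Q_out/(Q_in−Q_out)) ln(V/V₀).
m = m₀ (V₀/V)^(Q_out/(Q_in−Q_out)) = 2.65 × (1420/608.42)^(-2.2567) = 0.39138 g.
C = m/V = 0.39138/608.42 = 0.00064327 g/L.

0.000643 g/L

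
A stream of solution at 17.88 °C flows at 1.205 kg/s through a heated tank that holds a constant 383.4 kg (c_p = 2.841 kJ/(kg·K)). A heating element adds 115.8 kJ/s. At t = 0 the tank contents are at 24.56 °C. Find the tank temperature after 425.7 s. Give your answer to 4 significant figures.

Energy balance: M c_p dT/dt = ṁ c_p (T_in − T) + 115.8.
τ = M/ṁ = 318.174 s; T_ss = T_in + Q̇/(ṁ c_p) = 17.88 + 115.8/(1.205·2.841) = 51.7060 °C.
Integrating: T(t) = T_ss + (T₀ − T_ss) e^(−t/τ).
T(425.7) = 51.7060 + (-27.1460)·e^(−425.7/318.174) = 51.7060 + (-27.1460)·0.262384 = 44.5833 °C.

44.58 °C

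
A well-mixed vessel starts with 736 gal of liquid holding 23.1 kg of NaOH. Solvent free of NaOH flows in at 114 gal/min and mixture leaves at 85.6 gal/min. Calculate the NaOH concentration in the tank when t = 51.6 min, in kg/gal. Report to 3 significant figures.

Total volume: dV/dt = Q_in − Q_out = 28.400 gal/min, so V(t) = 736 + 28.400 t and V(51.6) = 2201.4 gal.
No NaOH enters, so dm/dt = −Q_out · (m/V).
Separate: dm/m = −Q_out dt/V(t) ⇒ ln(m/m₀) = −(Q_out/(Q_in−Q_out)) ln(V/V₀).
m = m₀ (V₀/V)^(Q_out/(Q_in−Q_out)) = 23.1 × (736/2201.4)^(3.0141) = 0.85001 kg.
C = m/V = 0.85001/2201.4 = 0.00038611 kg/gal.

0.000386 kg/gal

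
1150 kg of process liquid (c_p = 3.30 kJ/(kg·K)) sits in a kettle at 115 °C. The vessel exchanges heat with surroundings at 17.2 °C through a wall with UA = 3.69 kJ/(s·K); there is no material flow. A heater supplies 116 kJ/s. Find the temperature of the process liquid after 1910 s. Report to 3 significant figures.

59.0 °C

M c_p dT/dt = −UA(T − T_amb) + Q̇.
dT/dt = (T_ss − T)/τ with T_ss = T_amb + Q̇/UA = 17.2 + 116/3.69 = 48.636 °C, τ = M c_p/UA = 1150·3.30/3.69 = 1028.5 s.
T approaches T_ss exponentially: T(t) = T_ss + (T₀ − T_ss) e^(−t/τ).
T(1910) = 48.636 + (66.364)·0.15612 = 58.997 °C.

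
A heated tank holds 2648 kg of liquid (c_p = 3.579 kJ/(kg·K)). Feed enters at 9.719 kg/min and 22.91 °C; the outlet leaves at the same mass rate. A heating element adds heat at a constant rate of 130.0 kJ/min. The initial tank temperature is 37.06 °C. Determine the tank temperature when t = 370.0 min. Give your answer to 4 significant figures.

M c_p dT/dt = ṁ c_p (T_in − T) + Q̇.
τ = M/ṁ = 272.456 min; T_ss = T_in + Q̇/(ṁ c_p) = 22.91 + 130.0/(9.719·3.579) = 26.6473 °C.
Integrating: T(t) = T_ss + (T₀ − T_ss) e^(−t/τ).
T(370.0) = 26.6473 + (10.4127)·e^(−370.0/272.456) = 26.6473 + (10.4127)·0.257170 = 29.3251 °C.

29.33 °C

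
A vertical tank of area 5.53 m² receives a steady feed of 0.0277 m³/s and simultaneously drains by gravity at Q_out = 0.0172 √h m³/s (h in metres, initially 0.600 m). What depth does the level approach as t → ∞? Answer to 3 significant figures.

2.59 m

A dh/dt = Q_in − 0.0172 √h. Steady state requires inflow = outflow:
Q_in = 0.0172 √h_ss ⇒ √h_ss = 0.0277/0.0172 = 1.6105.
h_ss = 1.6105² = 2.5936 m. (Since h₀ = 0.600 m < h_ss, the level will rise toward this value.)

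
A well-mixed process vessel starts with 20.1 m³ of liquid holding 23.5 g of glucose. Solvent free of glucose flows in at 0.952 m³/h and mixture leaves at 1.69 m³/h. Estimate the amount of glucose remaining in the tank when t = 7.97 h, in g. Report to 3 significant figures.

Let m(t) be the amount of glucose. Volume: V(t) = V₀ + (Q_in − Q_out) t = 20.1 − 0.73800 t; V(7.97) = 14.218 m³.
Species balance (pure solvent in): dm/dt = −Q_out · m/V(t).
dm/m = −Q_out dt/(V₀ − 0.73800 t); integrating gives ln(m/m₀) = −(Q_out/(Q_in−Q_out)) ln(V/V₀).
m = m₀ (V₀/V)^(Q_out/(Q_in−Q_out)) = 23.5 × (20.1/14.218)^(-2.2900) = 10.636 g.

10.6 g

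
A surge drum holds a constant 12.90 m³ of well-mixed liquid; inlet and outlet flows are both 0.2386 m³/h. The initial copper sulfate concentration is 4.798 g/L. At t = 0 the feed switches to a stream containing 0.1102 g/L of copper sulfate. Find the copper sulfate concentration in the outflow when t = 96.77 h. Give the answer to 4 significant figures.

0.8930 g/L

Species balance on the tank: V dC/dt = Q(C_in − C).
So dC/dt = (C_in − C)/τ with τ = V/Q = 12.90/0.2386 = 54.0654 h.
Integrating: C(t) = C_in + (C₀ − C_in) e^(−t/τ).
C(96.77) = 0.1102 + (4.798 − 0.1102)·e^(−96.77/54.0654) = 0.1102 + (4.68780)·0.166982 = 0.892978 g/L.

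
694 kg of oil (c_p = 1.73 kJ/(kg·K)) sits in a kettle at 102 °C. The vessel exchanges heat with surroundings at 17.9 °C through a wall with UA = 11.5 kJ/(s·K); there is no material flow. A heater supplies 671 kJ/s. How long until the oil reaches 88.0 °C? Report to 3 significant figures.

M c_p dT/dt = −UA(T − T_amb) + Q̇.
τ = M c_p/UA = 104.40 s; T_ss = T_amb + Q̇/UA = 17.9 + 671/11.5 = 76.248 °C.
T(t) = T_ss + (T₀ − T_ss)e^(−t/τ); set T = 88.0:
t = −τ ln[(T − T_ss)/(T₀ − T_ss)] = −104.40 · ln(0.45636) = 81.901 s.

81.9 s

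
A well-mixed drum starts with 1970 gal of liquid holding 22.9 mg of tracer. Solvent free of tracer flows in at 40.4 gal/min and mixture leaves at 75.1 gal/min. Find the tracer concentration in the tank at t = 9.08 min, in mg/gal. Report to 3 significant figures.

0.00949 mg/gal

Let m(t) be the amount of tracer. Volume: V(t) = V₀ + (Q_in − Q_out) t = 1970 − 34.700 t; V(9.08) = 1654.9 gal.
Solute balance: dm/dt = 0 − Q_out C = −Q_out m/V(t).
Separate: dm/m = −Q_out dt/V(t) ⇒ ln(m/m₀) = −(Q_out/(Q_in−Q_out)) ln(V/V₀).
m = m₀ (V₀/V)^(Q_out/(Q_in−Q_out)) = 22.9 × (1970/1654.9)^(-2.1643) = 15.705 mg.
C = m/V = 15.705/1654.9 = 0.0094896 mg/gal.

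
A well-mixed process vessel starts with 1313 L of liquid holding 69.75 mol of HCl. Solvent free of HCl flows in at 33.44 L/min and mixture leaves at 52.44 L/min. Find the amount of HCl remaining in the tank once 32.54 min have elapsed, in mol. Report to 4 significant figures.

Total volume: dV/dt = Q_in − Q_out = -19.0000 L/min, so V(t) = 1313 − 19.0000 t and V(32.54) = 694.740 L.
Species balance (pure solvent in): dm/dt = −Q_out · m/V(t).
Separate: dm/m = −Q_out dt/V(t) ⇒ ln(m/m₀) = −(Q_out/(Q_in−Q_out)) ln(V/V₀).
m = m₀ (V₀/V)^(Q_out/(Q_in−Q_out)) = 69.75 × (1313/694.740)^(-2.76000) = 12.0382 mol.

12.04 mol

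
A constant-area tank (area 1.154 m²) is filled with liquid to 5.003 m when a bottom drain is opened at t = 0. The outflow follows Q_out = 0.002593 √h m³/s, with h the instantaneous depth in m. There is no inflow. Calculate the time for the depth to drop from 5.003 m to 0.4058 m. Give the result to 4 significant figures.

1424 s

With no inflow, A dh/dt = −0.002593 √h.
Separate and integrate: 2(√h − √h₀) = −(0.002593/A) t.
t = 2A(√h₀ − √h)/0.002593 = 2·1.154·(√5.003 − √0.4058)/0.002593
  = 2.30800 × (2.23674 − 0.637024) / 0.002593 = 1423.89 s.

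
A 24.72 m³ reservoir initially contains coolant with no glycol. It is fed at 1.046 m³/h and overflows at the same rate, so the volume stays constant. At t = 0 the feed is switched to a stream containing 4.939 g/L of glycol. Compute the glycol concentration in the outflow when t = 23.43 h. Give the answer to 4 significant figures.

Transient balance on the dissolved component: V dC/dt = Q(C_in − C).
Time constant τ = V/Q = 24.72/1.046 = 23.6329 h.
Integrating: C(t) = C_in + (C₀ − C_in) e^(−t/τ).
C(23.43) = 4.939 + (0 − 4.939)·e^(−23.43/23.6329) = 4.939 + (-4.93900)·0.371051 = 3.10638 g/L.

3.106 g/L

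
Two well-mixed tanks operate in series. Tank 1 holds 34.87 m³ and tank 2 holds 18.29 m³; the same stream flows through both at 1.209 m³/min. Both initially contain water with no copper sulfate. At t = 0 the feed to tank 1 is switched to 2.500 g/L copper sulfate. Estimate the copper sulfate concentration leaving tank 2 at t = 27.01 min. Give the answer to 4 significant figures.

0.9015 g/L

Each tank obeys Vᵢ dCᵢ/dt = Q(Cᵢ₋₁ − Cᵢ), so τᵢ = Vᵢ/Q.
τ₁ = 34.87/1.209 = 28.8420 min; τ₂ = 18.29/1.209 = 15.1282 min.
Solving the cascade with C₁(0)=C₂(0)=0 gives C₂(t) = C_in[1 − (τ₁ e^(−t/τ₁) − τ₂ e^(−t/τ₂))/(τ₁ − τ₂)].
At t = 27.01: e^(−t/τ₁) = 0.392005, e^(−t/τ₂) = 0.167729.
C₂ = 2.500·[1 − (28.8420·0.392005 − 15.1282·0.167729)/(13.7138)] = 2.500·0.360588 = 0.901470 g/L.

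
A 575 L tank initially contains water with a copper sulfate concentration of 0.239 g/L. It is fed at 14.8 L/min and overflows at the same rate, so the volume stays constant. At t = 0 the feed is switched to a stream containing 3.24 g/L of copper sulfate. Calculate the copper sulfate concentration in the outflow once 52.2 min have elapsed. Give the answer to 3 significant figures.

2.46 g/L

Mass balance on the solute (V constant): V dC/dt = Q(C_in − C).
Time constant τ = V/Q = 575/14.8 = 38.851 min.
This is linear first-order; C(t) = C_in + (C₀ − C_in) e^(−t/τ).
C(52.2) = 3.24 + (0.239 − 3.24)·e^(−52.2/38.851) = 3.24 + (-3.0010)·0.26091 = 2.4570 g/L.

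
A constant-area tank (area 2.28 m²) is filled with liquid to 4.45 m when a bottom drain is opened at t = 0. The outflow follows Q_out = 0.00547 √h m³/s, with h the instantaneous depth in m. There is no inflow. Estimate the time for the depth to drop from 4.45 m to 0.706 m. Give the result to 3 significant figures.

1060 s

A dh/dt = −Q_out = −0.00547 √h.
∫ h^(−1/2) dh = −(0.00547/A) ∫ dt, giving 2√h = 2√h₀ − (0.00547/A) t.
t = 2A(√h₀ − √h)/0.00547 = 2·2.28·(√4.45 − √0.706)/0.00547
  = 4.5600 × (2.1095 − 0.84024) / 0.00547 = 1058.1 s.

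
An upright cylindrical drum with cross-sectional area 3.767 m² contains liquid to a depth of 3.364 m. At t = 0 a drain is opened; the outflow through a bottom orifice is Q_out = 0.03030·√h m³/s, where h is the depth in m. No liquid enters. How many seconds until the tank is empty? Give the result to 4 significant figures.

456.0 s

Accumulation of liquid (constant cross-section A): A dh/dt = −0.03030 √h.
This is separable: 2 d(√h)/dt = −0.03030/A, so √h = √h₀ − (0.03030/(2A)) t.
Set h = 0: 2√h₀ = (0.03030/A) t_empty ⇒ t_empty = 2A√h₀/0.03030.
t_empty = 2·3.767·√3.364/0.03030 = 7.53400·1.83412/0.03030 = 456.048 s.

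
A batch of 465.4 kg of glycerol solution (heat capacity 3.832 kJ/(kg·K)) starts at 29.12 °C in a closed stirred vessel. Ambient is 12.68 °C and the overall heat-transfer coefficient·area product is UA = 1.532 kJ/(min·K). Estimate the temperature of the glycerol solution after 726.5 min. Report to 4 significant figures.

21.49 °C

Unsteady energy balance on the tank contents: M c_p dT/dt = −UA(T − T_amb).
dT/dt = (T_ss − T)/τ with T_ss = T_amb = 12.6800 °C, τ = M c_p/UA = 465.4·3.832/1.532 = 1164.11 min.
Solution: T(t) = T_ss + (T₀ − T_ss) e^(−t/τ).
T(726.5) = 12.6800 + (16.4400)·0.535752 = 21.4878 °C.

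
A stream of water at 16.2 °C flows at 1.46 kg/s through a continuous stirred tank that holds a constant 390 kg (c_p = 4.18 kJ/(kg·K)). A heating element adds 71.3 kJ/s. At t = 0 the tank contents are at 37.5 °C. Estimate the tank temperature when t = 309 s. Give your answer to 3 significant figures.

30.9 °C

M c_p dT/dt = ṁ c_p (T_in − T) + Q̇.
τ = M/ṁ = 267.12 s; T_ss = T_in + Q̇/(ṁ c_p) = 16.2 + 71.3/(1.46·4.18) = 27.883 °C.
Integrating: T(t) = T_ss + (T₀ − T_ss) e^(−t/τ).
T(309) = 27.883 + (9.6168)·e^(−309/267.12) = 27.883 + (9.6168)·0.31450 = 30.908 °C.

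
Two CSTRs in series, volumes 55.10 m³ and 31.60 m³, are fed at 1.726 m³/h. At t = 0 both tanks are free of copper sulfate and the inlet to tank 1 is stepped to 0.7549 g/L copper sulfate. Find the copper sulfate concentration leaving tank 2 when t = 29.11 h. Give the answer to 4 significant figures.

Species balance on tank i: dCᵢ/dt = (Cᵢ₋₁ − Cᵢ)/τᵢ with τᵢ = Vᵢ/Q.
τ₁ = 55.10/1.726 = 31.9235 h; τ₂ = 31.60/1.726 = 18.3082 h.
Tank 1: C₁ = C_in(1 − e^(−t/τ₁)). Tank 2 (τ₁ ≠ τ₂): C₂ = C_in[1 − (τ₁ e^(−t/τ₁) − τ₂ e^(−t/τ₂))/(τ₁ − τ₂)].
At t = 29.11: e^(−t/τ₁) = 0.401773, e^(−t/τ₂) = 0.203927.
C₂ = 0.7549·[1 − (31.9235·0.401773 − 18.3082·0.203927)/(13.6153)] = 0.7549·0.332185 = 0.250767 g/L.

0.2508 g/L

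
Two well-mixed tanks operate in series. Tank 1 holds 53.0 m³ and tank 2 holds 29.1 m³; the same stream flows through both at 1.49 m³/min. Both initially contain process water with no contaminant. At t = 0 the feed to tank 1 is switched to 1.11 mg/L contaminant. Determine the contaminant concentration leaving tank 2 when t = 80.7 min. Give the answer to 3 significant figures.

0.877 mg/L

Each tank obeys Vᵢ dCᵢ/dt = Q(Cᵢ₋₁ − Cᵢ), so τᵢ = Vᵢ/Q.
τ₁ = 53.0/1.49 = 35.570 min; τ₂ = 29.1/1.49 = 19.530 min.
Solving the cascade with C₁(0)=C₂(0)=0 gives C₂(t) = C_in[1 − (τ₁ e^(−t/τ₁) − τ₂ e^(−t/τ₂))/(τ₁ − τ₂)].
At t = 80.7: e^(−t/τ₁) = 0.10344, e^(−t/τ₂) = 0.016050.
C₂ = 1.11·[1 − (35.570·0.10344 − 19.530·0.016050)/(16.040)] = 1.11·0.79015 = 0.87707 mg/L.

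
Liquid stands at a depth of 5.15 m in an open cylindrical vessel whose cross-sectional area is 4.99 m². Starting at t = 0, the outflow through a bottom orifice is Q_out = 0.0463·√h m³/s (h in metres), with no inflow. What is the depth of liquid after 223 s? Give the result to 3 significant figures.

A dh/dt = −Q_out = −0.0463 √h.
∫ h^(−1/2) dh = −(0.0463/A) ∫ dt, giving 2√h = 2√h₀ − (0.0463/A) t.
√h = √5.15 − 0.0463·223/(2·4.99) = 2.2694 − 1.0346 = 1.2348.
h = 1.2348² = 1.5247 m.

1.52 m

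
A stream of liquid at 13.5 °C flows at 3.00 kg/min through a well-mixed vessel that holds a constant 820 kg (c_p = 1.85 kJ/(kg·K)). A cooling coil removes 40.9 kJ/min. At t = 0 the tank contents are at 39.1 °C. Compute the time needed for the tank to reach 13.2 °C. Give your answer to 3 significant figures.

M c_p dT/dt = ṁ c_p (T_in − T) − Q̇.
τ = M/ṁ = 273.33 min; T_ss = T_in − Q̇/(ṁ c_p) = 6.1306 °C.
T(t) = T_ss + (T₀ − T_ss) e^(−t/τ). Set T = 13.2:
e^(−t/τ) = (13.2 − 6.1306)/(39.1 − 6.1306) = 0.21442
t = −273.33 · ln(0.21442) = 420.88 min.

421 min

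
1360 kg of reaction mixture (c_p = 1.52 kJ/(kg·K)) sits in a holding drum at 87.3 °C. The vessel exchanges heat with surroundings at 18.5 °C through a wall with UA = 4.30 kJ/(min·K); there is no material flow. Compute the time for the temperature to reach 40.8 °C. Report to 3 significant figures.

542 min

Heat balance on the well-mixed liquid: M c_p dT/dt = −UA(T − T_amb).
τ = M c_p/UA = 480.74 min; T_ss = T_amb = 18.500 °C.
T(t) = T_ss + (T₀ − T_ss)e^(−t/τ); set T = 40.8:
t = −τ ln[(T − T_ss)/(T₀ − T_ss)] = −480.74 · ln(0.32413) = 541.61 min.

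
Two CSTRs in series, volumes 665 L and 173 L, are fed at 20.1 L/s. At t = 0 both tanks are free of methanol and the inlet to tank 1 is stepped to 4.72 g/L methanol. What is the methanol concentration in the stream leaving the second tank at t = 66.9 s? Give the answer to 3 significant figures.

Species balance on tank i: dCᵢ/dt = (Cᵢ₋₁ − Cᵢ)/τᵢ with τᵢ = Vᵢ/Q.
τ₁ = 665/20.1 = 33.085 s; τ₂ = 173/20.1 = 8.6070 s.
Solving the cascade with C₁(0)=C₂(0)=0 gives C₂(t) = C_in[1 − (τ₁ e^(−t/τ₁) − τ₂ e^(−t/τ₂))/(τ₁ − τ₂)].
At t = 66.9: e^(−t/τ₁) = 0.13238, e^(−t/τ₂) = 0.00042104.
C₂ = 4.72·[1 − (33.085·0.13238 − 8.6070·0.00042104)/(24.478)] = 4.72·0.82122 = 3.8762 g/L.

3.88 g/L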